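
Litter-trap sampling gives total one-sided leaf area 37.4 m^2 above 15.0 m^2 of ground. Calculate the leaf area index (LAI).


Formula: LAI = total leaf area / ground area  (dimensionless)
LAI = 37.4 m^2 / 15.0 m^2
LAI = 2.49

2.49


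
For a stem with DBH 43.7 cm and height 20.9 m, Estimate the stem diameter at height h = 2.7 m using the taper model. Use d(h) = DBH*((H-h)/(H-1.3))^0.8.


Taper: d(h) = DBH * ((H - h) / (H - 1.3))^0.8
Numerator = H - h = 20.9 - 2.7 = 18.2 m
Denominator = H - 1.3 = 20.9 - 1.3 = 19.6 m
Ratio = 18.2 / 19.6 = 0.92857
d = 43.7 * 0.92857^0.8 = 41.2 cm

41.2


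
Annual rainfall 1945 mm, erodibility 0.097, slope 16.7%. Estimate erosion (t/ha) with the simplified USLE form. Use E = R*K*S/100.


Formula: E = R * K * S / 100  (simplified USLE)
R * K = 1945 * 0.097 = 188.665
E = 188.665 * 16.7 / 100 = 31.51 t/ha

31.51


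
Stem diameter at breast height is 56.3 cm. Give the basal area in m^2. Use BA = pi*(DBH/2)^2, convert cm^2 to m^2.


Formula: BA = pi * (DBH/2)^2 / 10000  (cm^2 to m^2)
Radius = DBH/2 = 56.3/2 = 28.15 cm
BA = pi * 28.15^2 / 10000
   = 2489.4687 cm^2 / 10000
   = 0.2489 m^2

0.2489


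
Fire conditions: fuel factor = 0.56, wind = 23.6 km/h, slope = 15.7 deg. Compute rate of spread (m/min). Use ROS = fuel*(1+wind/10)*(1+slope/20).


Formula: ROS = fuel * (1 + wind/10) * (1 + slope/20)
Wind factor = 1 + 23.6/10 = 3.36
Slope factor = 1 + 15.7/20 = 1.785
ROS = 0.56 * 3.36 * 1.785 = 3.36 m/min

3.36


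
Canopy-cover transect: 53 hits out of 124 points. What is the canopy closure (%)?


Formula: Canopy closure = covered points / total points * 100
Closure = 53 / 124 * 100
Closure = 0.4274 * 100 = 42.7%

42.7


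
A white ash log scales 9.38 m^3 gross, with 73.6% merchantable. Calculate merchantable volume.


Formula: MV = V_total * (merchantable_pct / 100)
Merchantable fraction = 73.6% / 100 = 0.736
MV = 9.38 m^3 * 0.736 = 6.904 m^3

6.904


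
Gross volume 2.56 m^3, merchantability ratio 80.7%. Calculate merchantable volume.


Formula: MV = V_total * (merchantable_pct / 100)
Merchantable fraction = 80.7% / 100 = 0.807
MV = 2.56 m^3 * 0.807 = 2.066 m^3

2.066


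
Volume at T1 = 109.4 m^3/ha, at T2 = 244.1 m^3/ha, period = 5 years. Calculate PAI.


Formula: PAI = (V_T2 - V_T1) / (T2 - T1)
Volume increment = 244.1 - 109.4 = 134.7 m^3/ha
PAI = 134.7 / 5 = 26.94 m^3/ha/year

26.94


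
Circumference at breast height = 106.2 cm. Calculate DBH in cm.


Formula: DBH = C / pi
DBH = 106.2 / pi
pi = 3.14159...
DBH = 33.8 cm

33.8


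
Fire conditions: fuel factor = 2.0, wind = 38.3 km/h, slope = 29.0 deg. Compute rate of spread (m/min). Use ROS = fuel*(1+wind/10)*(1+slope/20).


Formula: ROS = fuel * (1 + wind/10) * (1 + slope/20)
Wind factor = 1 + 38.3/10 = 4.83
Slope factor = 1 + 29.0/20 = 2.45
ROS = 2.0 * 4.83 * 2.45 = 23.67 m/min

23.67


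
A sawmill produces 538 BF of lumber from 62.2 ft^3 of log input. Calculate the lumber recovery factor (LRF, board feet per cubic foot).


Formula: LRF = Lumber Output (BF) / Log Input (ft^3)
LRF = 538 BF / 62.2 ft^3
LRF = 8.65 BF/ft^3

8.65


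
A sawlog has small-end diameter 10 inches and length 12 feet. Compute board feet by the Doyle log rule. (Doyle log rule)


Doyle: BF = (D - 4)^2 * L / 16
Adjusted diameter = 10 - 4 = 6 in
(D-4)^2 = 6^2 = 36
BF = 36 * 12 / 16 = 27 BF

27


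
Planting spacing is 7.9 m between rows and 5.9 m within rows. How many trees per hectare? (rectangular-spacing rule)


Formula: TPH = 10000 m^2/ha / (spacing_x * spacing_y)
Area per tree = 7.9 m * 5.9 m = 46.61 m^2
TPH = 10000 / 46.61 = 215 trees/ha

215


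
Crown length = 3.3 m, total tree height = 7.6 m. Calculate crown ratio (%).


Formula: Crown Ratio = (Crown Length / Total Height) * 100
CR = (3.3 m / 7.6 m) * 100
CR = 0.4342 * 100 = 43.4%

43.4


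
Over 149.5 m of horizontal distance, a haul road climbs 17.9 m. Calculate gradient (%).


Formula: Gradient = rise / run * 100
Gradient = 17.9 / 149.5 * 100 = 12.0%

12.0


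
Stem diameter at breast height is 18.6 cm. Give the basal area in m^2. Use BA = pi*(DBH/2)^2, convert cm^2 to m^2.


Formula: BA = pi * (DBH/2)^2 / 10000  (cm^2 to m^2)
Radius = DBH/2 = 18.6/2 = 9.3 cm
BA = pi * 9.3^2 / 10000
   = 271.7163 cm^2 / 10000
   = 0.0272 m^2

0.0272


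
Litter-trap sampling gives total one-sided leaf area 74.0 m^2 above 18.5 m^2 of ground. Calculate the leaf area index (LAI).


Formula: LAI = total leaf area / ground area  (dimensionless)
LAI = 74.0 m^2 / 18.5 m^2
LAI = 4.0

4.0


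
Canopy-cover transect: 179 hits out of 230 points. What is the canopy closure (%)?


Formula: Canopy closure = covered points / total points * 100
Closure = 179 / 230 * 100
Closure = 0.7783 * 100 = 77.8%

77.8


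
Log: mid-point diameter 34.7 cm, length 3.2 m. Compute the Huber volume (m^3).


Huber: V = Am * L,  Am = pi*(Dm/200)^2
Am = pi*(34.7/200)^2 = 0.094569 m^2
V = 0.094569*3.2 = 0.3026 m^3

0.3026


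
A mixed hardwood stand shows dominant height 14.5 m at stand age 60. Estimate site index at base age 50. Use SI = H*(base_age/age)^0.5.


Formula: SI = H_dom * (base_age / age)^0.5
Age ratio = 50 / 60 = 0.83333
sqrt(age_ratio) = 0.91287
SI = 14.5 * 0.91287 = 13.2 m

13.2


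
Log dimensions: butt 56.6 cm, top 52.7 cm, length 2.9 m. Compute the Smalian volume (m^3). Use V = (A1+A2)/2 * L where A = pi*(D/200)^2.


Smalian: V = (A1 + A2)/2 * L,  A = pi*(D/200)^2
A1 = pi*(56.6/200)^2 = 0.251607 m^2
A2 = pi*(52.7/200)^2 = 0.218128 m^2
V = (0.251607+0.218128)/2*2.9 = 0.6811 m^3

0.6811


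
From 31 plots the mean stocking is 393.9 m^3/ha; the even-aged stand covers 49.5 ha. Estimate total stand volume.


Formula: Total Volume = Mean Volume per ha * Total Area
Total Volume = 393.9 m^3/ha * 49.5 ha
Total Volume = 19498 m^3

19498


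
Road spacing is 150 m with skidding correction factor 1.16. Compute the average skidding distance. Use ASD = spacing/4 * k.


Formula: ASD = (spacing / 4) * correction
Uncorrected distance = spacing / 4 = 150 / 4 = 37.5 m
ASD = 37.5 * 1.16 = 44 m

44


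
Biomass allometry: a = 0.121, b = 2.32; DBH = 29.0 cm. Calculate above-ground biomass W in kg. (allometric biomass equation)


Formula: W = a * DBH^b  (allometric power law)
DBH^b = 29.0^2.32 = 2470.3777
W = 0.121 * 2470.3777 = 298.9 kg

298.9


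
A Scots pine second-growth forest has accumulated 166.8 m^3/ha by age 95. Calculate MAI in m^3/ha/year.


Formula: MAI = Total Volume / Stand Age
MAI = 166.8 m^3/ha / 95 years
MAI = 1.76 m^3/ha/year

1.76


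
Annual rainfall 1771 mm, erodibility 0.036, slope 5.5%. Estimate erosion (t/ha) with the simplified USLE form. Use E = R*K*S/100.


Formula: E = R * K * S / 100  (simplified USLE)
R * K = 1771 * 0.036 = 63.756
E = 63.756 * 5.5 / 100 = 3.51 t/ha

3.51


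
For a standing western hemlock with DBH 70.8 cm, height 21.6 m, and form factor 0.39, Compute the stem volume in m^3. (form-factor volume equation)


Formula: V = pi * (DBH/200)^2 * H * ff
Radius = DBH/200 = 70.8/200 = 0.354 m
Radius^2 = 0.354^2 = 0.125316 m^2
V = pi * 0.125316 * 21.6 * 0.39
V = 3.316 m^3

3.316


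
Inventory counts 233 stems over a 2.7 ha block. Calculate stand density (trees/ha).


Formula: Stand Density = N_trees / Area_ha
Density = 233 trees / 2.7 ha
Density = 86 trees/ha

86


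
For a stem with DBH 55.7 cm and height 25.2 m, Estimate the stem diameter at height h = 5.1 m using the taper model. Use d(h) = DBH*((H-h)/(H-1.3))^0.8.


Taper: d(h) = DBH * ((H - h) / (H - 1.3))^0.8
Numerator = H - h = 25.2 - 5.1 = 20.1 m
Denominator = H - 1.3 = 25.2 - 1.3 = 23.9 m
Ratio = 20.1 / 23.9 = 0.841
d = 55.7 * 0.841^0.8 = 48.5 cm

48.5


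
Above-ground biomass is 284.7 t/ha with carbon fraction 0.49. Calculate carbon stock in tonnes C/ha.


Formula: Carbon Stock = Biomass * Carbon Fraction
C = 284.7 t/ha * 0.49
C = 139.5 t C/ha

139.5


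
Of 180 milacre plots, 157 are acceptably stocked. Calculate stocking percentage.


Formula: Stocking % = stocked plots / total plots * 100
Stocking = 157 / 180 * 100
Stocking = 0.8722 * 100 = 87.2%

87.2


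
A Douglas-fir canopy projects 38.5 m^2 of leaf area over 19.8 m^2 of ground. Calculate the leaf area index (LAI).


Formula: LAI = total leaf area / ground area  (dimensionless)
LAI = 38.5 m^2 / 19.8 m^2
LAI = 1.94

1.94


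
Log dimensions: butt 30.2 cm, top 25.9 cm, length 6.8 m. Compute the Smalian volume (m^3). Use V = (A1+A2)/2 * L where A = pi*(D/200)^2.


Smalian: V = (A1 + A2)/2 * L,  A = pi*(D/200)^2
A1 = pi*(30.2/200)^2 = 0.071631 m^2
A2 = pi*(25.9/200)^2 = 0.052685 m^2
V = (0.071631+0.052685)/2*6.8 = 0.4227 m^3

0.4227


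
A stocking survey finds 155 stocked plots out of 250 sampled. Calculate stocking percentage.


Formula: Stocking % = stocked plots / total plots * 100
Stocking = 155 / 250 * 100
Stocking = 0.62 * 100 = 62.0%

62.0


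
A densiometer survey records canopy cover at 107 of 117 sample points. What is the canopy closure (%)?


Formula: Canopy closure = covered points / total points * 100
Closure = 107 / 117 * 100
Closure = 0.9145 * 100 = 91.5%

91.5


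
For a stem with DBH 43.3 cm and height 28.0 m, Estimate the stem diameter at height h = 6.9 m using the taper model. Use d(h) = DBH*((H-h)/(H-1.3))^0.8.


Taper: d(h) = DBH * ((H - h) / (H - 1.3))^0.8
Numerator = H - h = 28.0 - 6.9 = 21.1 m
Denominator = H - 1.3 = 28.0 - 1.3 = 26.7 m
Ratio = 21.1 / 26.7 = 0.79026
d = 43.3 * 0.79026^0.8 = 35.9 cm

35.9


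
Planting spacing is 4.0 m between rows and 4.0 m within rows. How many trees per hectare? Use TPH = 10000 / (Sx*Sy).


Formula: TPH = 10000 m^2/ha / (spacing_x * spacing_y)
Area per tree = 4.0 m * 4.0 m = 16.0 m^2
TPH = 10000 / 16.0 = 625 trees/ha

625


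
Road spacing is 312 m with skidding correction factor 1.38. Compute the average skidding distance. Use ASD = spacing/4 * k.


Formula: ASD = (spacing / 4) * correction
Uncorrected distance = spacing / 4 = 312 / 4 = 78 m
ASD = 78 * 1.38 = 108 m

108


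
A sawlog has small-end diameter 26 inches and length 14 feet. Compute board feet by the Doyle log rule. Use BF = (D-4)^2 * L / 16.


Doyle: BF = (D - 4)^2 * L / 16
Adjusted diameter = 26 - 4 = 22 in
(D-4)^2 = 22^2 = 484
BF = 484 * 14 / 16 = 424 BF

424


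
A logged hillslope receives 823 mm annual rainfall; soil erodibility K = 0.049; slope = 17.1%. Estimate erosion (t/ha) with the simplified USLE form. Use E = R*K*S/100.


Formula: E = R * K * S / 100  (simplified USLE)
R * K = 823 * 0.049 = 40.327
E = 40.327 * 17.1 / 100 = 6.9 t/ha

6.9


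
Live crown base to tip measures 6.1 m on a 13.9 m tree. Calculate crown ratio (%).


Formula: Crown Ratio = (Crown Length / Total Height) * 100
CR = (6.1 m / 13.9 m) * 100
CR = 0.4388 * 100 = 43.9%

43.9


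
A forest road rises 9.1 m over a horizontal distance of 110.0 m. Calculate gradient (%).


Formula: Gradient = rise / run * 100
Gradient = 9.1 / 110.0 * 100 = 8.3%

8.3


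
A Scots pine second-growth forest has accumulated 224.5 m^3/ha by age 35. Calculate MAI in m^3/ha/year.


Formula: MAI = Total Volume / Stand Age
MAI = 224.5 m^3/ha / 35 years
MAI = 6.41 m^3/ha/year

6.41


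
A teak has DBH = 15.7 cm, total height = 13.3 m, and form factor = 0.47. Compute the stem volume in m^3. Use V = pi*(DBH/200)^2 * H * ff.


Formula: V = pi * (DBH/200)^2 * H * ff
Radius = DBH/200 = 15.7/200 = 0.0785 m
Radius^2 = 0.0785^2 = 0.00616225 m^2
V = pi * 0.00616225 * 13.3 * 0.47
V = 0.121 m^3

0.121


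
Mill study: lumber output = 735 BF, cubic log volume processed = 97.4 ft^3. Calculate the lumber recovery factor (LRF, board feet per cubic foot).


Formula: LRF = Lumber Output (BF) / Log Input (ft^3)
LRF = 735 BF / 97.4 ft^3
LRF = 7.55 BF/ft^3

7.55


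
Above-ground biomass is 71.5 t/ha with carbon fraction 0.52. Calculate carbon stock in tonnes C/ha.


Formula: Carbon Stock = Biomass * Carbon Fraction
C = 71.5 t/ha * 0.52
C = 37.2 t C/ha

37.2


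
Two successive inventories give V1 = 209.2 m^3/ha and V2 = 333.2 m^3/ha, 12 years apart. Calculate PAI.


Formula: PAI = (V_T2 - V_T1) / (T2 - T1)
Volume increment = 333.2 - 209.2 = 124.0 m^3/ha
PAI = 124.0 / 12 = 10.33 m^3/ha/year

10.33


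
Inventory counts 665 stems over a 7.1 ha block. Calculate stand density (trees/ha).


Formula: Stand Density = N_trees / Area_ha
Density = 665 trees / 7.1 ha
Density = 94 trees/ha

94


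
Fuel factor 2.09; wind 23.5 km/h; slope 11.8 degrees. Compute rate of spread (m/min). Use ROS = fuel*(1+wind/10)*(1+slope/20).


Formula: ROS = fuel * (1 + wind/10) * (1 + slope/20)
Wind factor = 1 + 23.5/10 = 3.35
Slope factor = 1 + 11.8/20 = 1.59
ROS = 2.09 * 3.35 * 1.59 = 11.13 m/min

11.13


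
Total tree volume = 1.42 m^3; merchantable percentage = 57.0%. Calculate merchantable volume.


Formula: MV = V_total * (merchantable_pct / 100)
Merchantable fraction = 57.0% / 100 = 0.57
MV = 1.42 m^3 * 0.57 = 0.809 m^3

0.809


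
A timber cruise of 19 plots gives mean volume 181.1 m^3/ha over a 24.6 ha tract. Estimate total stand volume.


Formula: Total Volume = Mean Volume per ha * Total Area
Total Volume = 181.1 m^3/ha * 24.6 ha
Total Volume = 4455 m^3

4455


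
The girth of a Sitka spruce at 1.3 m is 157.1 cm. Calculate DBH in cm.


Formula: DBH = C / pi
DBH = 157.1 / pi
pi = 3.14159...
DBH = 50.0 cm

50.0


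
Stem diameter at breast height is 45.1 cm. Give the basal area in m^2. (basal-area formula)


Formula: BA = pi * (DBH/2)^2 / 10000  (cm^2 to m^2)
Radius = DBH/2 = 45.1/2 = 22.55 cm
BA = pi * 22.55^2 / 10000
   = 1597.5077 cm^2 / 10000
   = 0.1598 m^2

0.1598


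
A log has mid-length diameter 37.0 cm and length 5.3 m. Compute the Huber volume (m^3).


Huber: V = Am * L,  Am = pi*(Dm/200)^2
Am = pi*(37.0/200)^2 = 0.107521 m^2
V = 0.107521*5.3 = 0.5699 m^3

0.5699


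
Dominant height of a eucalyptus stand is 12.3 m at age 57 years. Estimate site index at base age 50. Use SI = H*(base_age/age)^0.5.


Formula: SI = H_dom * (base_age / age)^0.5
Age ratio = 50 / 57 = 0.87719
sqrt(age_ratio) = 0.93659
SI = 12.3 * 0.93659 = 11.5 m

11.5


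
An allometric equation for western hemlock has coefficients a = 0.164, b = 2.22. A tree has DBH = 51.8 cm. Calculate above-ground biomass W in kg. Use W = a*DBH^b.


Formula: W = a * DBH^b  (allometric power law)
DBH^b = 51.8^2.22 = 6394.5806
W = 0.164 * 6394.5806 = 1048.7 kg

1048.7


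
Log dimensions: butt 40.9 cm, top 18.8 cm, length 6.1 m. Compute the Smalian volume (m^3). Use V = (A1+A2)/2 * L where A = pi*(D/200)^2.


Smalian: V = (A1 + A2)/2 * L,  A = pi*(D/200)^2
A1 = pi*(40.9/200)^2 = 0.131382 m^2
A2 = pi*(18.8/200)^2 = 0.027759 m^2
V = (0.131382+0.027759)/2*6.1 = 0.4854 m^3

0.4854


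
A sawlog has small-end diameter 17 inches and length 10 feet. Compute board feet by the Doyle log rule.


Doyle: BF = (D - 4)^2 * L / 16
Adjusted diameter = 17 - 4 = 13 in
(D-4)^2 = 13^2 = 169
BF = 169 * 10 / 16 = 106 BF

106


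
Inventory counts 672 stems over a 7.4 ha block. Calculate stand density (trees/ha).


Formula: Stand Density = N_trees / Area_ha
Density = 672 trees / 7.4 ha
Density = 91 trees/ha

91


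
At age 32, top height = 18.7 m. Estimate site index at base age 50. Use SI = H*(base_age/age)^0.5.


Formula: SI = H_dom * (base_age / age)^0.5
Age ratio = 50 / 32 = 1.5625
sqrt(age_ratio) = 1.25
SI = 18.7 * 1.25 = 23.4 m

23.4


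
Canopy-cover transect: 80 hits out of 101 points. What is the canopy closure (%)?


Formula: Canopy closure = covered points / total points * 100
Closure = 80 / 101 * 100
Closure = 0.7921 * 100 = 79.2%

79.2


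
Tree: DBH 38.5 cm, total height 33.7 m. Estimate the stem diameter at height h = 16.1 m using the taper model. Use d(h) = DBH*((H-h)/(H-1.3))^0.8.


Taper: d(h) = DBH * ((H - h) / (H - 1.3))^0.8
Numerator = H - h = 33.7 - 16.1 = 17.6 m
Denominator = H - 1.3 = 33.7 - 1.3 = 32.4 m
Ratio = 17.6 / 32.4 = 0.54321
d = 38.5 * 0.54321^0.8 = 23.6 cm

23.6


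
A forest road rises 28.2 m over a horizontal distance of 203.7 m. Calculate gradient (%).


Formula: Gradient = rise / run * 100
Gradient = 28.2 / 203.7 * 100 = 13.8%

13.8


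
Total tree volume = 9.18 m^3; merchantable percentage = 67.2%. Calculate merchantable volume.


Formula: MV = V_total * (merchantable_pct / 100)
Merchantable fraction = 67.2% / 100 = 0.672
MV = 9.18 m^3 * 0.672 = 6.169 m^3

6.169


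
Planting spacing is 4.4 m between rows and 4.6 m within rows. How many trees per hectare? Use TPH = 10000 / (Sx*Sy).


Formula: TPH = 10000 m^2/ha / (spacing_x * spacing_y)
Area per tree = 4.4 m * 4.6 m = 20.24 m^2
TPH = 10000 / 20.24 = 494 trees/ha

494


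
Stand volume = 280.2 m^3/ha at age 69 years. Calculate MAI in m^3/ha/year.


Formula: MAI = Total Volume / Stand Age
MAI = 280.2 m^3/ha / 69 years
MAI = 4.06 m^3/ha/year

4.06


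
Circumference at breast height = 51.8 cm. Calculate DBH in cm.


Formula: DBH = C / pi
DBH = 51.8 / pi
pi = 3.14159...
DBH = 16.5 cm

16.5


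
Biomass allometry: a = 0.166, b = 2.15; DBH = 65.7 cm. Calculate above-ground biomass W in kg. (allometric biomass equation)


Formula: W = a * DBH^b  (allometric power law)
DBH^b = 65.7^2.15 = 8086.5922
W = 0.166 * 8086.5922 = 1342.4 kg

1342.4


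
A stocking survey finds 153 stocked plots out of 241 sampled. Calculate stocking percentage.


Formula: Stocking % = stocked plots / total plots * 100
Stocking = 153 / 241 * 100
Stocking = 0.6349 * 100 = 63.5%

63.5


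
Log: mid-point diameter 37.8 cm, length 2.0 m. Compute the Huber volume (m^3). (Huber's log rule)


Huber: V = Am * L,  Am = pi*(Dm/200)^2
Am = pi*(37.8/200)^2 = 0.112221 m^2
V = 0.112221*2.0 = 0.2244 m^3

0.2244


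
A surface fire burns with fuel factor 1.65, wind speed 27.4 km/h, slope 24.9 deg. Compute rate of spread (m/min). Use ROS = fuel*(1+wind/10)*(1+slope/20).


Formula: ROS = fuel * (1 + wind/10) * (1 + slope/20)
Wind factor = 1 + 27.4/10 = 3.74
Slope factor = 1 + 24.9/20 = 2.245
ROS = 1.65 * 3.74 * 2.245 = 13.85 m/min

13.85


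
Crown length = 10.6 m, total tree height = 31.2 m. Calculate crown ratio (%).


Formula: Crown Ratio = (Crown Length / Total Height) * 100
CR = (10.6 m / 31.2 m) * 100
CR = 0.3397 * 100 = 34.0%

34.0


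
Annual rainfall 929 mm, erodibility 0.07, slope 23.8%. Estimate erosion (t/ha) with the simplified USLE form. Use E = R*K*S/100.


Formula: E = R * K * S / 100  (simplified USLE)
R * K = 929 * 0.07 = 65.03
E = 65.03 * 23.8 / 100 = 15.48 t/ha

15.48


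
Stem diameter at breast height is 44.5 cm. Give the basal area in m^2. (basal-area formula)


Formula: BA = pi * (DBH/2)^2 / 10000  (cm^2 to m^2)
Radius = DBH/2 = 44.5/2 = 22.25 cm
BA = pi * 22.25^2 / 10000
   = 1555.2847 cm^2 / 10000
   = 0.1555 m^2

0.1555


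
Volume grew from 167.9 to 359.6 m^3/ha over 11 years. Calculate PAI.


Formula: PAI = (V_T2 - V_T1) / (T2 - T1)
Volume increment = 359.6 - 167.9 = 191.7 m^3/ha
PAI = 191.7 / 11 = 17.43 m^3/ha/year

17.43


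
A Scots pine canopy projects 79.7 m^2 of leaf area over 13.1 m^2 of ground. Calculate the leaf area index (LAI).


Formula: LAI = total leaf area / ground area  (dimensionless)
LAI = 79.7 m^2 / 13.1 m^2
LAI = 6.08

6.08


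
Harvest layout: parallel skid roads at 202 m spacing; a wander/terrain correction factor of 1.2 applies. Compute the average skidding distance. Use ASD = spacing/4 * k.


Formula: ASD = (spacing / 4) * correction
Uncorrected distance = spacing / 4 = 202 / 4 = 50.5 m
ASD = 50.5 * 1.2 = 61 m

61


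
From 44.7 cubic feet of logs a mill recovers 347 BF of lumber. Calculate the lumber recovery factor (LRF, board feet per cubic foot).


Formula: LRF = Lumber Output (BF) / Log Input (ft^3)
LRF = 347 BF / 44.7 ft^3
LRF = 7.76 BF/ft^3

7.76


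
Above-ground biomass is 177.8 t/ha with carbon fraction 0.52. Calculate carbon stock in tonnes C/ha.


Formula: Carbon Stock = Biomass * Carbon Fraction
C = 177.8 t/ha * 0.52
C = 92.5 t C/ha

92.5


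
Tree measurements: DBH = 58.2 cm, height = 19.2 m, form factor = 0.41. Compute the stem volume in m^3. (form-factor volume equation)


Formula: V = pi * (DBH/200)^2 * H * ff
Radius = DBH/200 = 58.2/200 = 0.291 m
Radius^2 = 0.291^2 = 0.084681 m^2
V = pi * 0.084681 * 19.2 * 0.41
V = 2.094 m^3

2.094


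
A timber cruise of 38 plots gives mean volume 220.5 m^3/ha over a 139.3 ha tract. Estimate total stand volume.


Formula: Total Volume = Mean Volume per ha * Total Area
Total Volume = 220.5 m^3/ha * 139.3 ha
Total Volume = 30716 m^3

30716


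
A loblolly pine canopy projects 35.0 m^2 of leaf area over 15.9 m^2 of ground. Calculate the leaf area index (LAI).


Formula: LAI = total leaf area / ground area  (dimensionless)
LAI = 35.0 m^2 / 15.9 m^2
LAI = 2.2

2.2


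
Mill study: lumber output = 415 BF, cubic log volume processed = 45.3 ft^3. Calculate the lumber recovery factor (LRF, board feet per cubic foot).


Formula: LRF = Lumber Output (BF) / Log Input (ft^3)
LRF = 415 BF / 45.3 ft^3
LRF = 9.16 BF/ft^3

9.16


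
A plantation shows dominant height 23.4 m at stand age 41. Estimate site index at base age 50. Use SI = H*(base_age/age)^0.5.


Formula: SI = H_dom * (base_age / age)^0.5
Age ratio = 50 / 41 = 1.21951
sqrt(age_ratio) = 1.10432
SI = 23.4 * 1.10432 = 25.8 m

25.8


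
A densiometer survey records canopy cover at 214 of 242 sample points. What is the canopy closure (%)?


Formula: Canopy closure = covered points / total points * 100
Closure = 214 / 242 * 100
Closure = 0.8843 * 100 = 88.4%

88.4


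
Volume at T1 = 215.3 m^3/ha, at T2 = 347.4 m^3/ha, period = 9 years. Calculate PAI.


Formula: PAI = (V_T2 - V_T1) / (T2 - T1)
Volume increment = 347.4 - 215.3 = 132.1 m^3/ha
PAI = 132.1 / 9 = 14.68 m^3/ha/year

14.68


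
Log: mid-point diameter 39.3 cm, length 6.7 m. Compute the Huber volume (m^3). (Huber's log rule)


Huber: V = Am * L,  Am = pi*(Dm/200)^2
Am = pi*(39.3/200)^2 = 0.121304 m^2
V = 0.121304*6.7 = 0.8127 m^3

0.8127


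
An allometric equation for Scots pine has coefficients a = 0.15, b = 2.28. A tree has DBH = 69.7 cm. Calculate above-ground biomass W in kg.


Formula: W = a * DBH^b  (allometric power law)
DBH^b = 69.7^2.28 = 15943.0253
W = 0.15 * 15943.0253 = 2391.5 kg

2391.5


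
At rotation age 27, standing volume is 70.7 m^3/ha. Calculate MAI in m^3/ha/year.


Formula: MAI = Total Volume / Stand Age
MAI = 70.7 m^3/ha / 27 years
MAI = 2.62 m^3/ha/year

2.62


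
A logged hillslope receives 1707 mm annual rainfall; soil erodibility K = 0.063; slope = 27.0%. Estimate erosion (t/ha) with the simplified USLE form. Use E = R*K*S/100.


Formula: E = R * K * S / 100  (simplified USLE)
R * K = 1707 * 0.063 = 107.541
E = 107.541 * 27.0 / 100 = 29.04 t/ha

29.04


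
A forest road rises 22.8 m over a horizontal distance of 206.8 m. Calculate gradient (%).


Formula: Gradient = rise / run * 100
Gradient = 22.8 / 206.8 * 100 = 11.0%

11.0


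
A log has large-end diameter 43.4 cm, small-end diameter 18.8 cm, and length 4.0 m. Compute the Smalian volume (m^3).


Smalian: V = (A1 + A2)/2 * L,  A = pi*(D/200)^2
A1 = pi*(43.4/200)^2 = 0.147934 m^2
A2 = pi*(18.8/200)^2 = 0.027759 m^2
V = (0.147934+0.027759)/2*4.0 = 0.3514 m^3

0.3514


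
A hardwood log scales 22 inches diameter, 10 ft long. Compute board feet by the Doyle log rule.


Doyle: BF = (D - 4)^2 * L / 16
Adjusted diameter = 22 - 4 = 18 in
(D-4)^2 = 18^2 = 324
BF = 324 * 10 / 16 = 203 BF

203


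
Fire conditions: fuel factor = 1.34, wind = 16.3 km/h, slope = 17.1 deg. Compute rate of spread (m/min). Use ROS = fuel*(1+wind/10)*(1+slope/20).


Formula: ROS = fuel * (1 + wind/10) * (1 + slope/20)
Wind factor = 1 + 16.3/10 = 2.63
Slope factor = 1 + 17.1/20 = 1.855
ROS = 1.34 * 2.63 * 1.855 = 6.54 m/min

6.54


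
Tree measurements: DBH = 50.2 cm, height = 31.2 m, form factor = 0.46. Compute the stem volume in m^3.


Formula: V = pi * (DBH/200)^2 * H * ff
Radius = DBH/200 = 50.2/200 = 0.251 m
Radius^2 = 0.251^2 = 0.063001 m^2
V = pi * 0.063001 * 31.2 * 0.46
V = 2.841 m^3

2.841


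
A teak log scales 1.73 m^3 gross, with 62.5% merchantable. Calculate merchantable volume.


Formula: MV = V_total * (merchantable_pct / 100)
Merchantable fraction = 62.5% / 100 = 0.625
MV = 1.73 m^3 * 0.625 = 1.081 m^3

1.081


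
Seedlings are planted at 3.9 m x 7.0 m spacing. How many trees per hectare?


Formula: TPH = 10000 m^2/ha / (spacing_x * spacing_y)
Area per tree = 3.9 m * 7.0 m = 27.3 m^2
TPH = 10000 / 27.3 = 366 trees/ha

366


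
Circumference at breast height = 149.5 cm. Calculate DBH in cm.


Formula: DBH = C / pi
DBH = 149.5 / pi
pi = 3.14159...
DBH = 47.6 cm

47.6


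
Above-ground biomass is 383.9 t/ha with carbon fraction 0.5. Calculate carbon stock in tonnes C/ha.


Formula: Carbon Stock = Biomass * Carbon Fraction
C = 383.9 t/ha * 0.5
C = 192.0 t C/ha

192.0


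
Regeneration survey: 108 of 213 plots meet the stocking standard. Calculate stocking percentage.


Formula: Stocking % = stocked plots / total plots * 100
Stocking = 108 / 213 * 100
Stocking = 0.507 * 100 = 50.7%

50.7


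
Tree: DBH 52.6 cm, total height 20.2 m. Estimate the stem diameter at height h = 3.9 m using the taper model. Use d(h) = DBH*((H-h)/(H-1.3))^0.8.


Taper: d(h) = DBH * ((H - h) / (H - 1.3))^0.8
Numerator = H - h = 20.2 - 3.9 = 16.3 m
Denominator = H - 1.3 = 20.2 - 1.3 = 18.9 m
Ratio = 16.3 / 18.9 = 0.86243
d = 52.6 * 0.86243^0.8 = 46.7 cm

46.7


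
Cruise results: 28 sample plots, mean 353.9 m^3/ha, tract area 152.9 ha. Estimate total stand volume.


Formula: Total Volume = Mean Volume per ha * Total Area
Total Volume = 353.9 m^3/ha * 152.9 ha
Total Volume = 54111 m^3

54111


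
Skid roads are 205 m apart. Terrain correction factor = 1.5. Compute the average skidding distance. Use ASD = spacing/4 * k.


Formula: ASD = (spacing / 4) * correction
Uncorrected distance = spacing / 4 = 205 / 4 = 51.25 m
ASD = 51.25 * 1.5 = 77 m

77


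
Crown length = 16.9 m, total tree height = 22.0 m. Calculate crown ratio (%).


Formula: Crown Ratio = (Crown Length / Total Height) * 100
CR = (16.9 m / 22.0 m) * 100
CR = 0.7682 * 100 = 76.8%

76.8


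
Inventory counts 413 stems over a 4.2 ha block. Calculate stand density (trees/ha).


Formula: Stand Density = N_trees / Area_ha
Density = 413 trees / 4.2 ha
Density = 98 trees/ha

98


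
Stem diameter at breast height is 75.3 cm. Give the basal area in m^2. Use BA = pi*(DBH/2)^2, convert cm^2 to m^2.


Formula: BA = pi * (DBH/2)^2 / 10000  (cm^2 to m^2)
Radius = DBH/2 = 75.3/2 = 37.65 cm
BA = pi * 37.65^2 / 10000
   = 4453.2783 cm^2 / 10000
   = 0.4453 m^2

0.4453


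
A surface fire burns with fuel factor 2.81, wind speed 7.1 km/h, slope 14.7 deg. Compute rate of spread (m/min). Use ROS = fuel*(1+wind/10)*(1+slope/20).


Formula: ROS = fuel * (1 + wind/10) * (1 + slope/20)
Wind factor = 1 + 7.1/10 = 1.71
Slope factor = 1 + 14.7/20 = 1.735
ROS = 2.81 * 1.71 * 1.735 = 8.34 m/min

8.34


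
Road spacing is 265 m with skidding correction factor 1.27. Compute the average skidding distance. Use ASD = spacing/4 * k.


Formula: ASD = (spacing / 4) * correction
Uncorrected distance = spacing / 4 = 265 / 4 = 66.25 m
ASD = 66.25 * 1.27 = 84 m

84


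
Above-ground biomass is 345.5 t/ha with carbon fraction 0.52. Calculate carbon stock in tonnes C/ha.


Formula: Carbon Stock = Biomass * Carbon Fraction
C = 345.5 t/ha * 0.52
C = 179.7 t C/ha

179.7


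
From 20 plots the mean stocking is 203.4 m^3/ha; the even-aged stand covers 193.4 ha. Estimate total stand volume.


Formula: Total Volume = Mean Volume per ha * Total Area
Total Volume = 203.4 m^3/ha * 193.4 ha
Total Volume = 39338 m^3

39338


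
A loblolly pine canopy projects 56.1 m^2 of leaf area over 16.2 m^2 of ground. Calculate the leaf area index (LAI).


Formula: LAI = total leaf area / ground area  (dimensionless)
LAI = 56.1 m^2 / 16.2 m^2
LAI = 3.46

3.46


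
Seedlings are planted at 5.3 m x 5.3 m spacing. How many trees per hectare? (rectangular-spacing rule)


Formula: TPH = 10000 m^2/ha / (spacing_x * spacing_y)
Area per tree = 5.3 m * 5.3 m = 28.09 m^2
TPH = 10000 / 28.09 = 356 trees/ha

356


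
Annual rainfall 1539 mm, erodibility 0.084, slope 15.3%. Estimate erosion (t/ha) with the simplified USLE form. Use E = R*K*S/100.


Formula: E = R * K * S / 100  (simplified USLE)
R * K = 1539 * 0.084 = 129.276
E = 129.276 * 15.3 / 100 = 19.78 t/ha

19.78


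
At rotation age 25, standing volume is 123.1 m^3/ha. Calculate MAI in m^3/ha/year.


Formula: MAI = Total Volume / Stand Age
MAI = 123.1 m^3/ha / 25 years
MAI = 4.92 m^3/ha/year

4.92


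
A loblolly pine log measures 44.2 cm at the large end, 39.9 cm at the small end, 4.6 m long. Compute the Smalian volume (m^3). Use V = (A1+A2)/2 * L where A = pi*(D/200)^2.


Smalian: V = (A1 + A2)/2 * L,  A = pi*(D/200)^2
A1 = pi*(44.2/200)^2 = 0.153439 m^2
A2 = pi*(39.9/200)^2 = 0.125036 m^2
V = (0.153439+0.125036)/2*4.6 = 0.6405 m^3

0.6405


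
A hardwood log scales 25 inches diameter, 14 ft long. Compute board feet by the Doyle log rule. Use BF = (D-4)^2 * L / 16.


Doyle: BF = (D - 4)^2 * L / 16
Adjusted diameter = 25 - 4 = 21 in
(D-4)^2 = 21^2 = 441
BF = 441 * 14 / 16 = 386 BF

386


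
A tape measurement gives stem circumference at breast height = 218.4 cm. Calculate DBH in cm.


Formula: DBH = C / pi
DBH = 218.4 / pi
pi = 3.14159...
DBH = 69.5 cm

69.5


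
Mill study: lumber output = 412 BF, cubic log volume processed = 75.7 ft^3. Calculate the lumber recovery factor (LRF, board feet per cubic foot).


Formula: LRF = Lumber Output (BF) / Log Input (ft^3)
LRF = 412 BF / 75.7 ft^3
LRF = 5.44 BF/ft^3

5.44


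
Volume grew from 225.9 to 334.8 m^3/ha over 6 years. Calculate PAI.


Formula: PAI = (V_T2 - V_T1) / (T2 - T1)
Volume increment = 334.8 - 225.9 = 108.9 m^3/ha
PAI = 108.9 / 6 = 18.15 m^3/ha/year

18.15


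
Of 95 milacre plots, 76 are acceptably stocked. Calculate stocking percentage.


Formula: Stocking % = stocked plots / total plots * 100
Stocking = 76 / 95 * 100
Stocking = 0.8 * 100 = 80.0%

80.0


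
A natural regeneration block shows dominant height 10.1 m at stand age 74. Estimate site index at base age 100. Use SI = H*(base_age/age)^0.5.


Formula: SI = H_dom * (base_age / age)^0.5
Age ratio = 100 / 74 = 1.35135
sqrt(age_ratio) = 1.16248
SI = 10.1 * 1.16248 = 11.7 m

11.7


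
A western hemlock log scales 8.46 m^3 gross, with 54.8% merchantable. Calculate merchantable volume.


Formula: MV = V_total * (merchantable_pct / 100)
Merchantable fraction = 54.8% / 100 = 0.548
MV = 8.46 m^3 * 0.548 = 4.636 m^3

4.636


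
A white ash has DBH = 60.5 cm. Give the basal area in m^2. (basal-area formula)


Formula: BA = pi * (DBH/2)^2 / 10000  (cm^2 to m^2)
Radius = DBH/2 = 60.5/2 = 30.25 cm
BA = pi * 30.25^2 / 10000
   = 2874.7536 cm^2 / 10000
   = 0.2875 m^2

0.2875


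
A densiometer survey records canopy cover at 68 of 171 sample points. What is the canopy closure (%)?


Formula: Canopy closure = covered points / total points * 100
Closure = 68 / 171 * 100
Closure = 0.3977 * 100 = 39.8%

39.8


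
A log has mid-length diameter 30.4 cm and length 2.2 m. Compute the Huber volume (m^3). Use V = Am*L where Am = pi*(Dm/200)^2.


Huber: V = Am * L,  Am = pi*(Dm/200)^2
Am = pi*(30.4/200)^2 = 0.072583 m^2
V = 0.072583*2.2 = 0.1597 m^3

0.1597


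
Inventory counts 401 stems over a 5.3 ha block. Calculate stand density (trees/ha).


Formula: Stand Density = N_trees / Area_ha
Density = 401 trees / 5.3 ha
Density = 76 trees/ha

76


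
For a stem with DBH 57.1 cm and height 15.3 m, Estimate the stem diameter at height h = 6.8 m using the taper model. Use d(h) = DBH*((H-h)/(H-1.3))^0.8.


Taper: d(h) = DBH * ((H - h) / (H - 1.3))^0.8
Numerator = H - h = 15.3 - 6.8 = 8.5 m
Denominator = H - 1.3 = 15.3 - 1.3 = 14.0 m
Ratio = 8.5 / 14.0 = 0.60714
d = 57.1 * 0.60714^0.8 = 38.3 cm

38.3


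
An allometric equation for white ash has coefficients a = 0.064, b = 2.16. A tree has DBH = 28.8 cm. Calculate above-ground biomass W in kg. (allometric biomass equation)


Formula: W = a * DBH^b  (allometric power law)
DBH^b = 28.8^2.16 = 1419.9981
W = 0.064 * 1419.9981 = 90.9 kg

90.9


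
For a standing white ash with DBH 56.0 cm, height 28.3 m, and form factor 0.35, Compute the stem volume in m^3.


Formula: V = pi * (DBH/200)^2 * H * ff
Radius = DBH/200 = 56.0/200 = 0.28 m
Radius^2 = 0.28^2 = 0.0784 m^2
V = pi * 0.0784 * 28.3 * 0.35
V = 2.44 m^3

2.44


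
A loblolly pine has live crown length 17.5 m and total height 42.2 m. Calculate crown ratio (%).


Formula: Crown Ratio = (Crown Length / Total Height) * 100
CR = (17.5 m / 42.2 m) * 100
CR = 0.4147 * 100 = 41.5%

41.5


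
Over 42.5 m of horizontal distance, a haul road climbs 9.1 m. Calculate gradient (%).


Formula: Gradient = rise / run * 100
Gradient = 9.1 / 42.5 * 100 = 21.4%

21.4


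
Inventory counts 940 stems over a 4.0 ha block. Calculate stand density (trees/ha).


Formula: Stand Density = N_trees / Area_ha
Density = 940 trees / 4.0 ha
Density = 235 trees/ha

235


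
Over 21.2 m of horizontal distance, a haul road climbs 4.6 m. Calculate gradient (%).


Formula: Gradient = rise / run * 100
Gradient = 4.6 / 21.2 * 100 = 21.7%

21.7


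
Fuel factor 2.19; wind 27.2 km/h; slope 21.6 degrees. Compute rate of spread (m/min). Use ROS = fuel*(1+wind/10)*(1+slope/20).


Formula: ROS = fuel * (1 + wind/10) * (1 + slope/20)
Wind factor = 1 + 27.2/10 = 3.72
Slope factor = 1 + 21.6/20 = 2.08
ROS = 2.19 * 3.72 * 2.08 = 16.95 m/min

16.95


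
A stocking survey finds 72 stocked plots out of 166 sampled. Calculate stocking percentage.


Formula: Stocking % = stocked plots / total plots * 100
Stocking = 72 / 166 * 100
Stocking = 0.4337 * 100 = 43.4%

43.4


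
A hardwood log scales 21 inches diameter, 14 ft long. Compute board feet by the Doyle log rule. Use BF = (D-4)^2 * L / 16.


Doyle: BF = (D - 4)^2 * L / 16
Adjusted diameter = 21 - 4 = 17 in
(D-4)^2 = 17^2 = 289
BF = 289 * 14 / 16 = 253 BF

253


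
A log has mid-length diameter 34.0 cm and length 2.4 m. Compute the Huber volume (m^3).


Huber: V = Am * L,  Am = pi*(Dm/200)^2
Am = pi*(34.0/200)^2 = 0.090792 m^2
V = 0.090792*2.4 = 0.2179 m^3

0.2179


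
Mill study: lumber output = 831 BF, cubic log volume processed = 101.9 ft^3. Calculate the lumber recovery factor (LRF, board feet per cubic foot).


Formula: LRF = Lumber Output (BF) / Log Input (ft^3)
LRF = 831 BF / 101.9 ft^3
LRF = 8.16 BF/ft^3

8.16


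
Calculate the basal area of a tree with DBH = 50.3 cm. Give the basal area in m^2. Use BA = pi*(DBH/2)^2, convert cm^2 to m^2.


Formula: BA = pi * (DBH/2)^2 / 10000  (cm^2 to m^2)
Radius = DBH/2 = 50.3/2 = 25.15 cm
BA = pi * 25.15^2 / 10000
   = 1987.128 cm^2 / 10000
   = 0.1987 m^2

0.1987


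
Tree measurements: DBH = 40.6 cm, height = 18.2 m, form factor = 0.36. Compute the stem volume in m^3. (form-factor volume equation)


Formula: V = pi * (DBH/200)^2 * H * ff
Radius = DBH/200 = 40.6/200 = 0.203 m
Radius^2 = 0.203^2 = 0.041209 m^2
V = pi * 0.041209 * 18.2 * 0.36
V = 0.848 m^3

0.848


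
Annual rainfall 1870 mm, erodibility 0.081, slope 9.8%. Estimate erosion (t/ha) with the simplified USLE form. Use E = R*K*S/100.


Formula: E = R * K * S / 100  (simplified USLE)
R * K = 1870 * 0.081 = 151.47
E = 151.47 * 9.8 / 100 = 14.84 t/ha

14.84


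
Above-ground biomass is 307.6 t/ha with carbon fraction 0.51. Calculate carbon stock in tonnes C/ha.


Formula: Carbon Stock = Biomass * Carbon Fraction
C = 307.6 t/ha * 0.51
C = 156.9 t C/ha

156.9


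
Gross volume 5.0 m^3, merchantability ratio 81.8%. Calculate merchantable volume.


Formula: MV = V_total * (merchantable_pct / 100)
Merchantable fraction = 81.8% / 100 = 0.818
MV = 5.0 m^3 * 0.818 = 4.09 m^3

4.09


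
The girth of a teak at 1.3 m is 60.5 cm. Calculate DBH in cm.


Formula: DBH = C / pi
DBH = 60.5 / pi
pi = 3.14159...
DBH = 19.3 cm

19.3


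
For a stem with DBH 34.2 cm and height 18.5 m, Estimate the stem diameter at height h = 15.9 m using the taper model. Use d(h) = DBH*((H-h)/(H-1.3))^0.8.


Taper: d(h) = DBH * ((H - h) / (H - 1.3))^0.8
Numerator = H - h = 18.5 - 15.9 = 2.6 m
Denominator = H - 1.3 = 18.5 - 1.3 = 17.2 m
Ratio = 2.6 / 17.2 = 0.15116
d = 34.2 * 0.15116^0.8 = 7.5 cm

7.5


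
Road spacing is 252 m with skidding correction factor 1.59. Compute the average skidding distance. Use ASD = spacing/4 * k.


Formula: ASD = (spacing / 4) * correction
Uncorrected distance = spacing / 4 = 252 / 4 = 63 m
ASD = 63 * 1.59 = 100 m

100


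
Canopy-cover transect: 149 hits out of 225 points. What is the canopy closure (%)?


Formula: Canopy closure = covered points / total points * 100
Closure = 149 / 225 * 100
Closure = 0.6622 * 100 = 66.2%

66.2


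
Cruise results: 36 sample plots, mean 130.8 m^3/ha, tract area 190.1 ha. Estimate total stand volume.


Formula: Total Volume = Mean Volume per ha * Total Area
Total Volume = 130.8 m^3/ha * 190.1 ha
Total Volume = 24865 m^3

24865


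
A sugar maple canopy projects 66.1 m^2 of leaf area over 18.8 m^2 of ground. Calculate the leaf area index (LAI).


Formula: LAI = total leaf area / ground area  (dimensionless)
LAI = 66.1 m^2 / 18.8 m^2
LAI = 3.52

3.52


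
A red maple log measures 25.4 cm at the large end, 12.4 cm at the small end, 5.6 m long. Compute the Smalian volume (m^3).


Smalian: V = (A1 + A2)/2 * L,  A = pi*(D/200)^2
A1 = pi*(25.4/200)^2 = 0.050671 m^2
A2 = pi*(12.4/200)^2 = 0.012076 m^2
V = (0.050671+0.012076)/2*5.6 = 0.1757 m^3

0.1757


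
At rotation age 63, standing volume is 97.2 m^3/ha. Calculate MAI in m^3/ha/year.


Formula: MAI = Total Volume / Stand Age
MAI = 97.2 m^3/ha / 63 years
MAI = 1.54 m^3/ha/year

1.54


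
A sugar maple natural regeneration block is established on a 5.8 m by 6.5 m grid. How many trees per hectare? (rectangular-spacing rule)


Formula: TPH = 10000 m^2/ha / (spacing_x * spacing_y)
Area per tree = 5.8 m * 6.5 m = 37.7 m^2
TPH = 10000 / 37.7 = 265 trees/ha

265


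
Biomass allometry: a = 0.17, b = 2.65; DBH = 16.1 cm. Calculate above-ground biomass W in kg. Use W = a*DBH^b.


Formula: W = a * DBH^b  (allometric power law)
DBH^b = 16.1^2.65 = 1577.933
W = 0.17 * 1577.933 = 268.2 kg

268.2


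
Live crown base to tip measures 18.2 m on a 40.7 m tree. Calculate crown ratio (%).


Formula: Crown Ratio = (Crown Length / Total Height) * 100
CR = (18.2 m / 40.7 m) * 100
CR = 0.4472 * 100 = 44.7%

44.7


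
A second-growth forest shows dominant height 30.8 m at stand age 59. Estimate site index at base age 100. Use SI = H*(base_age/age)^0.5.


Formula: SI = H_dom * (base_age / age)^0.5
Age ratio = 100 / 59 = 1.69492
sqrt(age_ratio) = 1.30189
SI = 30.8 * 1.30189 = 40.1 m

40.1


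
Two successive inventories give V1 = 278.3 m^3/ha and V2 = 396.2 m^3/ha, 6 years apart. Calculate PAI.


Formula: PAI = (V_T2 - V_T1) / (T2 - T1)
Volume increment = 396.2 - 278.3 = 117.9 m^3/ha
PAI = 117.9 / 6 = 19.65 m^3/ha/year

19.65


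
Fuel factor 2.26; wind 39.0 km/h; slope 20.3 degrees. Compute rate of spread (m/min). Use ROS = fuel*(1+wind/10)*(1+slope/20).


Formula: ROS = fuel * (1 + wind/10) * (1 + slope/20)
Wind factor = 1 + 39.0/10 = 4.9
Slope factor = 1 + 20.3/20 = 2.015
ROS = 2.26 * 4.9 * 2.015 = 22.31 m/min

22.31


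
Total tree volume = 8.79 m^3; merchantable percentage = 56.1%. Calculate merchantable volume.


Formula: MV = V_total * (merchantable_pct / 100)
Merchantable fraction = 56.1% / 100 = 0.561
MV = 8.79 m^3 * 0.561 = 4.931 m^3

4.931
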